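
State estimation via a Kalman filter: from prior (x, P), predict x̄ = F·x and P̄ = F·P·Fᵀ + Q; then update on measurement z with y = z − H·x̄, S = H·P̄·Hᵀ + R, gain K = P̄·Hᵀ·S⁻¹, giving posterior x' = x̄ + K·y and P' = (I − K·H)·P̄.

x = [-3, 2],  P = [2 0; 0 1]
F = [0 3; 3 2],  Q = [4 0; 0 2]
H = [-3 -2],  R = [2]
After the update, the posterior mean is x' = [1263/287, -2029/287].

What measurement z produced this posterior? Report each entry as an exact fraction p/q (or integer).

z = [1]

x̄ = F·x = [6, -5]
P̄ = F·P·Fᵀ + Q = [13 6; 6 24]
S = H·P̄·Hᵀ + R = [287]
K = P̄·Hᵀ·S⁻¹ = [-51/287; -66/287]
x' − x̄ = [-459/287, -594/287] = K·y
y = (KᵀK)⁻¹·Kᵀ·(x' − x̄) = [9]
z = y + H·x̄ = [9] + [-8] = [1]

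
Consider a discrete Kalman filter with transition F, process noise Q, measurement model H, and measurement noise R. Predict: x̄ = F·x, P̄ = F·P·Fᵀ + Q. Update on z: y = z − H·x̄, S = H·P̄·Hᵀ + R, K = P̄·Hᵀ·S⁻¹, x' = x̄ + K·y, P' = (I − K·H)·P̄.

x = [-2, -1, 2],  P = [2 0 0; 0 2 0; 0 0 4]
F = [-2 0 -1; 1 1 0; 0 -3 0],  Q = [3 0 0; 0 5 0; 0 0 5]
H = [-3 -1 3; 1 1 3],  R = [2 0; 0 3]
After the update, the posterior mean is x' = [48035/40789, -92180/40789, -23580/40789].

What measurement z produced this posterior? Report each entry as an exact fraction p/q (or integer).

z = [-3, -3]

x̄ = F·x = [2, -3, 3]
P̄ = F·P·Fᵀ + Q = [15 -4 0; -4 9 -6; 0 -6 23]
S = H·P̄·Hᵀ + R = [365 169; 169 190]
K = P̄·Hᵀ·S⁻¹ = [-9649/40789 10944/40789; -653/40789 -2210/40789; 3603/40789 10320/40789]
x' − x̄ = [-33543/40789, 30187/40789, -145947/40789] = K·y
y = (KᵀK)⁻¹·Kᵀ·(x' − x̄) = [-9, -11]
z = y + H·x̄ = [-9, -11] + [6, 8] = [-3, -3]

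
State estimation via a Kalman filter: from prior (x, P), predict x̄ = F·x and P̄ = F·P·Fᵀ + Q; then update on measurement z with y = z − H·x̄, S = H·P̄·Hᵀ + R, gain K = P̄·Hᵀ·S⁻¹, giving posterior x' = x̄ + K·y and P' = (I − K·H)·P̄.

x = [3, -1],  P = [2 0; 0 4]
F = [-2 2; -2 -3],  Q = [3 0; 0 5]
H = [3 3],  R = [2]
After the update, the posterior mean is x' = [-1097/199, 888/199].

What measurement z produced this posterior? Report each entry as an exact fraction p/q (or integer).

z = [-3]

x̄ = F·x = [-8, -3]
P̄ = F·P·Fᵀ + Q = [27 -16; -16 49]
S = H·P̄·Hᵀ + R = [398]
K = P̄·Hᵀ·S⁻¹ = [33/398; 99/398]
x' − x̄ = [495/199, 1485/199] = K·y
y = (KᵀK)⁻¹·Kᵀ·(x' − x̄) = [30]
z = y + H·x̄ = [30] + [-33] = [-3]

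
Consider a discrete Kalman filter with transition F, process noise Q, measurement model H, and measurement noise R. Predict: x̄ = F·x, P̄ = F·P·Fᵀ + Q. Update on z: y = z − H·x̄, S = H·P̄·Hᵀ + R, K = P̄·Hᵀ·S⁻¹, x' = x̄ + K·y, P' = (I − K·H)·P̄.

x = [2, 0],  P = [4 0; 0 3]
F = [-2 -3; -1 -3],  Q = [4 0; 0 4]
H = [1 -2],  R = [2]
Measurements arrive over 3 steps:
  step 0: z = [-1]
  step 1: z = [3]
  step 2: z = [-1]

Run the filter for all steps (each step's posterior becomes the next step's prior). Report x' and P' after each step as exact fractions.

step 0: x' = [-173/49, -9/7], P' = [1774/49 130/7; 130/7 10]
step 1: x' = [-401/343, -694/343], P' = [155935/1372 40193/686; 40193/686 10519/343]
step 2: x' = [-224898/102217, -119203/204434], P' = [13594996/102217 7011376/102217; 7011376/102217 7326785/204434]

step 0: x̄ = F·x = [-4, -2]
step 0: P̄ = F·P·Fᵀ + Q = [47 35; 35 35]
step 0: y = z − H·x̄ = [-1]
step 0: S = H·P̄·Hᵀ + R = [49]
step 0: K = P̄·Hᵀ·S⁻¹ = [-23/49; -5/7]
step 0: x' = x̄ + K·y = [-173/49, -9/7]
step 0: P' = (I − K·H)·P̄ = [1774/49 130/7; 130/7 10]
step 1: x̄ = F·x = [535/49, 362/49]
step 1: P̄ = F·P·Fᵀ + Q = [22622/49 16148/49; 16148/49 11840/49]
step 1: y = z − H·x̄ = [48/7]
step 1: S = H·P̄·Hᵀ + R = [112]
step 1: K = P̄·Hᵀ·S⁻¹ = [-691/392; -269/196]
step 1: x' = x̄ + K·y = [-401/343, -694/343]
step 1: P' = (I − K·H)·P̄ = [155935/1372 40193/686; 40193/686 10519/343]
step 2: x̄ = F·x = [412/49, 2483/343]
step 2: P̄ = F·P·Fᵀ + Q = [10064/7 50501/49; 50501/49 1022423/1372]
step 2: y = z − H·x̄ = [1739/343]
step 2: S = H·P̄·Hᵀ + R = [102217/343]
step 2: K = P̄·Hᵀ·S⁻¹ = [-213878/102217; -315409/204434]
step 2: x' = x̄ + K·y = [-224898/102217, -119203/204434]
step 2: P' = (I − K·H)·P̄ = [13594996/102217 7011376/102217; 7011376/102217 7326785/204434]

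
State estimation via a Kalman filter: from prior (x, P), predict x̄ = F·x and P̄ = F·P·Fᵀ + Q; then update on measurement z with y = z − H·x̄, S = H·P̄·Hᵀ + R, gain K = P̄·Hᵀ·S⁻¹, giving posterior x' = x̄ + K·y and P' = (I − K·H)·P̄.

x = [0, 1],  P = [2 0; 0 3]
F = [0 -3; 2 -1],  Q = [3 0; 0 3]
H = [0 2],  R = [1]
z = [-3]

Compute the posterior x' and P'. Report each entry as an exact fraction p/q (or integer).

x̄ = F·x = [-3, -1]
P̄ = F·P·Fᵀ + Q = [30 9; 9 14]
y = z − H·x̄ = [-1]
S = H·P̄·Hᵀ + R = [57]
K = P̄·Hᵀ·S⁻¹ = [6/19; 28/57]
x' = x̄ + K·y = [-63/19, -85/57]
P' = (I − K·H)·P̄ = [462/19 3/19; 3/19 14/57]

x' = [-63/19, -85/57]
P' = [462/19 3/19; 3/19 14/57]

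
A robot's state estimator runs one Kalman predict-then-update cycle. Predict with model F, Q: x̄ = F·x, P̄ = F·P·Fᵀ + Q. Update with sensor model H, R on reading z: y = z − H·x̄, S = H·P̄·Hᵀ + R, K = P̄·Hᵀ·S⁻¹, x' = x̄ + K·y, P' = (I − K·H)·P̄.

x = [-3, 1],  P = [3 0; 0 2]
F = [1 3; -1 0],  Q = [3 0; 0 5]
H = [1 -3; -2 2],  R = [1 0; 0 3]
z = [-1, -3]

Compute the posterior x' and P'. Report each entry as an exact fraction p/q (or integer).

x' = [1866/685, 861/685]
P' = [1149/685 474/685; 474/685 261/685]

x̄ = F·x = [0, 3]
P̄ = F·P·Fᵀ + Q = [24 -3; -3 8]
y = z − H·x̄ = [8, -9]
S = H·P̄·Hᵀ + R = [115 -120; -120 155]
K = P̄·Hᵀ·S⁻¹ = [-273/685 -90/137; -309/685 -142/685]
x' = x̄ + K·y = [1866/685, 861/685]
P' = (I − K·H)·P̄ = [1149/685 474/685; 474/685 261/685]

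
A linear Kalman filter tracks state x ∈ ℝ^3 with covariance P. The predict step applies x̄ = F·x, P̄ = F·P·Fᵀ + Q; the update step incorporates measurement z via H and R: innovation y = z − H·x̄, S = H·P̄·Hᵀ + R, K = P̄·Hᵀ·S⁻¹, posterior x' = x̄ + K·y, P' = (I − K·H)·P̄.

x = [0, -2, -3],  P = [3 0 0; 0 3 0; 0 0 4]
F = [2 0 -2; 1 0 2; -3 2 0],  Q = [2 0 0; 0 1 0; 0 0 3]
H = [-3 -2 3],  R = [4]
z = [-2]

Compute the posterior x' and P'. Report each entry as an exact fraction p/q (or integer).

x' = [1070/261, -1714/261, -28/29]
P' = [3986/261 -3757/261 160/29; -3757/261 19511/1044 -115/58; 160/29 -115/58 129/29]

x̄ = F·x = [6, -6, -4]
P̄ = F·P·Fᵀ + Q = [30 -10 -18; -10 20 -9; -18 -9 42]
y = z − H·x̄ = [16]
S = H·P̄·Hᵀ + R = [1044]
K = P̄·Hᵀ·S⁻¹ = [-31/261; -37/1044; 11/58]
x' = x̄ + K·y = [1070/261, -1714/261, -28/29]
P' = (I − K·H)·P̄ = [3986/261 -3757/261 160/29; -3757/261 19511/1044 -115/58; 160/29 -115/58 129/29]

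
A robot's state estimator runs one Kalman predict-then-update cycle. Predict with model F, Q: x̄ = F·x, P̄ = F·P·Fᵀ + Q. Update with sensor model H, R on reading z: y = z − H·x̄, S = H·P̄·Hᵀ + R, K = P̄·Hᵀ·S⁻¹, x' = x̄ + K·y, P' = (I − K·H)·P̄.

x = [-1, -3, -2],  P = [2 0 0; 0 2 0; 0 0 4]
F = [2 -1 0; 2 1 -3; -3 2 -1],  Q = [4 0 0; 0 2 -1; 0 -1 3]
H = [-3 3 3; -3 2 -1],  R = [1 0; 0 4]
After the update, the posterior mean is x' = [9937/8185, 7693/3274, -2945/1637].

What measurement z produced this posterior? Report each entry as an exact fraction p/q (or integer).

x̄ = F·x = [1, 1, -1]
P̄ = F·P·Fᵀ + Q = [14 6 -16; 6 48 3; -16 3 33]
S = H·P̄·Hᵀ + R = [1090 330; 330 175]
K = P̄·Hᵀ·S⁻¹ = [-798/8185 170/1637; -45/3274 744/1637; 2037/8185 -2859/8185]
x' − x̄ = [1752/8185, 4419/3274, -1308/1637] = K·y
y = (KᵀK)⁻¹·Kᵀ·(x' − x̄) = [1, 3]
z = y + H·x̄ = [1, 3] + [-3, 0] = [-2, 3]

z = [-2, 3]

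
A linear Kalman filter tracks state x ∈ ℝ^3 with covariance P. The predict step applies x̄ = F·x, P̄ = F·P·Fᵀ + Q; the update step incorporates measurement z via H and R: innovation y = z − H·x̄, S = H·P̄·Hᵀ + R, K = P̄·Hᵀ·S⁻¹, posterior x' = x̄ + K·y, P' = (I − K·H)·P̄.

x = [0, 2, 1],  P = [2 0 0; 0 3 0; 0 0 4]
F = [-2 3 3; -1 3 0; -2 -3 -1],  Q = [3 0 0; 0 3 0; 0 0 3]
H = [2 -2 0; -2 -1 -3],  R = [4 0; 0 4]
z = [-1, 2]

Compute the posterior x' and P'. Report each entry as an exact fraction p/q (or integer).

x̄ = F·x = [9, 6, -7]
P̄ = F·P·Fᵀ + Q = [74 31 -31; 31 32 -23; -31 -23 42]
y = z − H·x̄ = [-7, 5]
S = H·P̄·Hᵀ + R = [180 -122; -122 324]
K = P̄·Hᵀ·S⁻¹ = [4343/10859 -1247/10859; -1849/21718 -1186/10859; -5093/21718 -2333/10859]
x' = x̄ + K·y = [61095/10859, 131391/21718, -139705/21718]
P' = (I − K·H)·P̄ = [322826/10859 314140/10859 -318268/10859; 314140/10859 315989/10859 -313175/10859; -318268/10859 -313175/10859 319681/10859]

x' = [61095/10859, 131391/21718, -139705/21718]
P' = [322826/10859 314140/10859 -318268/10859; 314140/10859 315989/10859 -313175/10859; -318268/10859 -313175/10859 319681/10859]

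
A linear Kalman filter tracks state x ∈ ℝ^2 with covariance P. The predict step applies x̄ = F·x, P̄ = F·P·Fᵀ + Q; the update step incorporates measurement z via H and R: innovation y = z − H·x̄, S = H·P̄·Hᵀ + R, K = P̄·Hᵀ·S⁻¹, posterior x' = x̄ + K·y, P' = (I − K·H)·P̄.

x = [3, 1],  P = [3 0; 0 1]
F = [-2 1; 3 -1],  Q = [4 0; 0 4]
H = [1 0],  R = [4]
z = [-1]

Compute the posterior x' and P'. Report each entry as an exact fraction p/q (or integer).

x' = [-37/21, 92/21]
P' = [68/21 -76/21; -76/21 311/21]

x̄ = F·x = [-5, 8]
P̄ = F·P·Fᵀ + Q = [17 -19; -19 32]
y = z − H·x̄ = [4]
S = H·P̄·Hᵀ + R = [21]
K = P̄·Hᵀ·S⁻¹ = [17/21; -19/21]
x' = x̄ + K·y = [-37/21, 92/21]
P' = (I − K·H)·P̄ = [68/21 -76/21; -76/21 311/21]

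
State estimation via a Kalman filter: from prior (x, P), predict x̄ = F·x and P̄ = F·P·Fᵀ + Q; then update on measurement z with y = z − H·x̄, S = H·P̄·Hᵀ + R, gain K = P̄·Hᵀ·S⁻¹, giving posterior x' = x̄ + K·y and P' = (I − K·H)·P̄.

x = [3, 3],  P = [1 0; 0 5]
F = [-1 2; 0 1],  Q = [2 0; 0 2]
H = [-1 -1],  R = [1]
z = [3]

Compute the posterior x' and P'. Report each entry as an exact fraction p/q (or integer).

x' = [-48/17, 0]
P' = [28/17 -1; -1 4/3]

x̄ = F·x = [3, 3]
P̄ = F·P·Fᵀ + Q = [23 10; 10 7]
y = z − H·x̄ = [9]
S = H·P̄·Hᵀ + R = [51]
K = P̄·Hᵀ·S⁻¹ = [-11/17; -1/3]
x' = x̄ + K·y = [-48/17, 0]
P' = (I − K·H)·P̄ = [28/17 -1; -1 4/3]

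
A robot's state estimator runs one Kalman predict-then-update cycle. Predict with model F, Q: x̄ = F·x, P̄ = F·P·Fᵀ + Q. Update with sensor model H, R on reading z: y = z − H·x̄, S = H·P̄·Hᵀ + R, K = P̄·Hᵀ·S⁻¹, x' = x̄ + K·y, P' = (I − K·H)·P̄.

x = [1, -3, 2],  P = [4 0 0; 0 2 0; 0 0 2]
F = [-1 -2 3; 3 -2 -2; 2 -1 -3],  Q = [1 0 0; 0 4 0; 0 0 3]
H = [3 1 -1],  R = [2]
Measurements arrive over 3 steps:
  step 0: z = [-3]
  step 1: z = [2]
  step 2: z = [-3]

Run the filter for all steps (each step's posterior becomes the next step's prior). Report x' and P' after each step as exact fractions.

step 0: x' = [-253/166, 751/83, 1199/166], P' = [491/332 -536/83 -869/332; -536/83 4392/83 2800/83; -869/332 2800/83 8723/332]
step 1: x' = [3483/1478, -55807/1478, -24190/739], P' = [2717/1478 -212831/7390 -17615/739; -212831/7390 52541691/73900 9229437/14780; -17615/739 9229437/14780 1635121/2956]
step 2: x' = [-505121218/214480379, 13908145201/428960758, 12183436767/428960758], P' = [676264095/214480379 -12853501741/214480379 -10975021114/214480379; -12853501741/214480379 619969986711/428960758 544381332929/428960758; -10975021114/214480379 544381332929/428960758 480019023277/428960758]

step 0: x̄ = F·x = [11, 5, -1]
step 0: P̄ = F·P·Fᵀ + Q = [31 -16 -22; -16 56 40; -22 40 39]
step 0: y = z − H·x̄ = [-42]
step 0: S = H·P̄·Hᵀ + R = [332]
step 0: K = P̄·Hᵀ·S⁻¹ = [99/332; -8/83; -65/332]
step 0: x' = x̄ + K·y = [-253/166, 751/83, 1199/166]
step 0: P' = (I − K·H)·P̄ = [491/332 -536/83 -869/332; -536/83 4392/83 2800/83; -869/332 2800/83 8723/332]
step 1: x̄ = F·x = [423/83, -6161/166, -5605/166]
step 1: P̄ = F·P·Fᵀ + Q = [2960/83 -3461/166 -6071/166; -3461/166 236667/332 206325/332; -6071/166 206325/332 185239/332]
step 1: y = z − H·x̄ = [-825/83]
step 1: S = H·P̄·Hᵀ + R = [36950/83]
step 1: K = P̄·Hᵀ·S⁻¹ = [2037/7390; 1197/18475; -767/7390]
step 1: x' = x̄ + K·y = [3483/1478, -55807/1478, -24190/739]
step 1: P' = (I − K·H)·P̄ = [2717/1478 -212831/7390 -17615/739; -212831/7390 52541691/73900 9229437/14780; -17615/739 9229437/14780 1635121/2956]
step 2: x̄ = F·x = [-37009/1478, 218823/1478, 207913/1478]
step 2: P̄ = F·P·Fᵀ + Q = [26568279/73900 -69333283/36950 -67058779/36950; -69333283/36950 395526157/36950 379070891/36950; -67058779/36950 379070891/36950 363871683/36950]
step 2: y = z − H·x̄ = [95683/1478]
step 2: S = H·P̄·Hᵀ + R = [214480379/73900]
step 2: K = P̄·Hᵀ·S⁻¹ = [75155829/214480379; -383089166/214480379; -371954258/214480379]
step 2: x' = x̄ + K·y = [-505121218/214480379, 13908145201/428960758, 12183436767/428960758]
step 2: P' = (I − K·H)·P̄ = [676264095/214480379 -12853501741/214480379 -10975021114/214480379; -12853501741/214480379 619969986711/428960758 544381332929/428960758; -10975021114/214480379 544381332929/428960758 480019023277/428960758]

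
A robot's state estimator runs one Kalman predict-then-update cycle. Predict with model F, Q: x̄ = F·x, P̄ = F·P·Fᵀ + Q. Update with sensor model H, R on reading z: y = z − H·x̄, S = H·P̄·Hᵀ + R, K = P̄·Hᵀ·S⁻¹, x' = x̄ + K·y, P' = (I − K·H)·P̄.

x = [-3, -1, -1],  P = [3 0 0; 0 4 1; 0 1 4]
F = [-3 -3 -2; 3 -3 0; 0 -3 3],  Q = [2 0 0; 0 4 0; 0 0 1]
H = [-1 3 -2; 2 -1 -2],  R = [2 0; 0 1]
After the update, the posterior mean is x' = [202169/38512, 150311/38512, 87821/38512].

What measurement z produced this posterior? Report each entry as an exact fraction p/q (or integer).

z = [2, 2]

x̄ = F·x = [14, -6, 0]
P̄ = F·P·Fᵀ + Q = [93 15 9; 15 67 27; 9 27 55]
S = H·P̄·Hᵀ + R = [540 -188; -188 636]
K = P̄·Hᵀ·S⁻¹ = [-3303/77024 17553/77024; 16711/77024 -6081/77024; -11635/77024 -17851/77024]
x' − x̄ = [-336999/38512, 381383/38512, 87821/38512] = K·y
y = (KᵀK)⁻¹·Kᵀ·(x' − x̄) = [34, -32]
z = y + H·x̄ = [34, -32] + [-32, 34] = [2, 2]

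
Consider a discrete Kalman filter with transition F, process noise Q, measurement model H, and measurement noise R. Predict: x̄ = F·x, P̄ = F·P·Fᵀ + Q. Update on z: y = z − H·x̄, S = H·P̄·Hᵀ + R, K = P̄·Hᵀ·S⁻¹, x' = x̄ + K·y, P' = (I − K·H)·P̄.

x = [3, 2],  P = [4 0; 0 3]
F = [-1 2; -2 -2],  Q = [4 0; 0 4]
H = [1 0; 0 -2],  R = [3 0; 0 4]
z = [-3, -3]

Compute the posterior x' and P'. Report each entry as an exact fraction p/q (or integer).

x' = [-1971/743, 866/743]
P' = [1932/743 -12/743; -12/743 720/743]

x̄ = F·x = [1, -10]
P̄ = F·P·Fᵀ + Q = [20 -4; -4 32]
y = z − H·x̄ = [-4, -23]
S = H·P̄·Hᵀ + R = [23 8; 8 132]
K = P̄·Hᵀ·S⁻¹ = [644/743 6/743; -4/743 -360/743]
x' = x̄ + K·y = [-1971/743, 866/743]
P' = (I − K·H)·P̄ = [1932/743 -12/743; -12/743 720/743]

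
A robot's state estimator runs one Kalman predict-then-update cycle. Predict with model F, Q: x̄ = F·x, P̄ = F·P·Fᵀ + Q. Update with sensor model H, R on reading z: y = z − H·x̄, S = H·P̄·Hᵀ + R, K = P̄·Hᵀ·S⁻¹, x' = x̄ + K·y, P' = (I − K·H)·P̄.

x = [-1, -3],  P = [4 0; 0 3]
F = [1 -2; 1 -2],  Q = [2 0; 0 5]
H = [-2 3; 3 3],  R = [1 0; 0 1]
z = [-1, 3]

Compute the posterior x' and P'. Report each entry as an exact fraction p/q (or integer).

x̄ = F·x = [5, 5]
P̄ = F·P·Fᵀ + Q = [18 16; 16 21]
y = z − H·x̄ = [-6, -27]
S = H·P̄·Hᵀ + R = [70 129; 129 640]
K = P̄·Hᵀ·S⁻¹ = [-5478/28159 5592/28159; 5521/28159 3771/28159]
x' = x̄ + K·y = [22679/28159, 5852/28159]
P' = (I − K·H)·P̄ = [2214/28159 -350/28159; -350/28159 1607/28159]

x' = [22679/28159, 5852/28159]
P' = [2214/28159 -350/28159; -350/28159 1607/28159]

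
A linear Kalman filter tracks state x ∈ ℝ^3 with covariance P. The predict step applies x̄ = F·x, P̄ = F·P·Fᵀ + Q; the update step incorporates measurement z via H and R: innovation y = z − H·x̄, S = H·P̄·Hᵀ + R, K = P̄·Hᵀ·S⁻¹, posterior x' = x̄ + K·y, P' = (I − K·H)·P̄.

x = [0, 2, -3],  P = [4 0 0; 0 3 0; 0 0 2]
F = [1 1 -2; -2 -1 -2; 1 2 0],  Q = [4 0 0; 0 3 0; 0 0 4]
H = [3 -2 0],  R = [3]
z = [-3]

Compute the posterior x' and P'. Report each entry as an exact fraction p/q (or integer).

x' = [481/110, 877/110, 109/165]
P' = [767/110 1119/110 -59/55; 1119/110 1713/110 -103/55; -59/55 -103/55 1618/165]

x̄ = F·x = [8, 4, 4]
P̄ = F·P·Fᵀ + Q = [19 -3 10; -3 30 -14; 10 -14 20]
y = z − H·x̄ = [-19]
S = H·P̄·Hᵀ + R = [330]
K = P̄·Hᵀ·S⁻¹ = [21/110; -23/110; 29/165]
x' = x̄ + K·y = [481/110, 877/110, 109/165]
P' = (I − K·H)·P̄ = [767/110 1119/110 -59/55; 1119/110 1713/110 -103/55; -59/55 -103/55 1618/165]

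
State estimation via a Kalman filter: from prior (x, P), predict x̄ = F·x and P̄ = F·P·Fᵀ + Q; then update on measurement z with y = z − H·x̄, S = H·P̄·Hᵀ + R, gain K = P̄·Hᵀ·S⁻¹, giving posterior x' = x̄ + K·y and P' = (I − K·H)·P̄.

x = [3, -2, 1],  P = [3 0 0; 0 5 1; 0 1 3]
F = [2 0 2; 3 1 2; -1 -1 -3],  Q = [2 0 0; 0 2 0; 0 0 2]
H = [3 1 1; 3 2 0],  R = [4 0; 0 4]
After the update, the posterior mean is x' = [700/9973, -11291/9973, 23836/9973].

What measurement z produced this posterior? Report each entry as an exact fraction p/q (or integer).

z = [1, -2]

x̄ = F·x = [8, 9, -4]
P̄ = F·P·Fᵀ + Q = [26 32 -26; 32 50 -37; -26 -37 43]
S = H·P̄·Hᵀ + R = [293 470; 470 822]
K = P̄·Hᵀ·S⁻¹ = [1154/9973 1063/9973; -1261/9973 3099/9973; 6128/9973 -5348/9973]
x' − x̄ = [-79084/9973, -101048/9973, 63728/9973] = K·y
y = (KᵀK)⁻¹·Kᵀ·(x' − x̄) = [-28, -44]
z = y + H·x̄ = [-28, -44] + [29, 42] = [1, -2]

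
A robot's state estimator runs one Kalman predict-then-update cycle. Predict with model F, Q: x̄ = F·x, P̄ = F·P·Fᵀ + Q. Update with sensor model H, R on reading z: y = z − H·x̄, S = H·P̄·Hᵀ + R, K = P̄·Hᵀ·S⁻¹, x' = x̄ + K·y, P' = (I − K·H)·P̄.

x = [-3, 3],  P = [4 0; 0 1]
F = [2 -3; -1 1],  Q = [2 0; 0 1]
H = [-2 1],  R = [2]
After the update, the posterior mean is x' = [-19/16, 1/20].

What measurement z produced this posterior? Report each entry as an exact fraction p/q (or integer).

z = [2]

x̄ = F·x = [-15, 6]
P̄ = F·P·Fᵀ + Q = [27 -11; -11 6]
S = H·P̄·Hᵀ + R = [160]
K = P̄·Hᵀ·S⁻¹ = [-13/32; 7/40]
x' − x̄ = [221/16, -119/20] = K·y
y = (KᵀK)⁻¹·Kᵀ·(x' − x̄) = [-34]
z = y + H·x̄ = [-34] + [36] = [2]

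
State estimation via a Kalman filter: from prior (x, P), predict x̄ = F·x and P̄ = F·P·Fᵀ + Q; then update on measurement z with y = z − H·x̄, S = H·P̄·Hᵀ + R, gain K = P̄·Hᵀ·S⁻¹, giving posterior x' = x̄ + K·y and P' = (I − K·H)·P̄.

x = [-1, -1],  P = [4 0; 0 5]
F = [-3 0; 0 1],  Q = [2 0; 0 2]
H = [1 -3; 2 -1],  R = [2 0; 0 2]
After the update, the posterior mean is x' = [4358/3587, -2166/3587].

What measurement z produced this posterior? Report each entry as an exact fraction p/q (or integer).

x̄ = F·x = [3, -1]
P̄ = F·P·Fᵀ + Q = [38 0; 0 7]
S = H·P̄·Hᵀ + R = [103 97; 97 161]
K = P̄·Hᵀ·S⁻¹ = [-627/3587 2071/3587; -1351/3587 658/3587]
x' − x̄ = [-6403/3587, 1421/3587] = K·y
y = (KᵀK)⁻¹·Kᵀ·(x' − x̄) = [-3, -4]
z = y + H·x̄ = [-3, -4] + [6, 7] = [3, 3]

z = [3, 3]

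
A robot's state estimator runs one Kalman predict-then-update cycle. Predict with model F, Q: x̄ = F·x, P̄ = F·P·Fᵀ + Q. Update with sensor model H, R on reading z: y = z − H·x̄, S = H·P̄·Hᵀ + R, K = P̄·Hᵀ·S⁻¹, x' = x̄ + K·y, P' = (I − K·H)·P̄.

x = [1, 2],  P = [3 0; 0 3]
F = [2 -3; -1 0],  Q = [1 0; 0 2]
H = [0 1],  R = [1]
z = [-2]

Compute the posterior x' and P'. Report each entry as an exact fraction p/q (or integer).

x' = [-3, -11/6]
P' = [34 -1; -1 5/6]

x̄ = F·x = [-4, -1]
P̄ = F·P·Fᵀ + Q = [40 -6; -6 5]
y = z − H·x̄ = [-1]
S = H·P̄·Hᵀ + R = [6]
K = P̄·Hᵀ·S⁻¹ = [-1; 5/6]
x' = x̄ + K·y = [-3, -11/6]
P' = (I − K·H)·P̄ = [34 -1; -1 5/6]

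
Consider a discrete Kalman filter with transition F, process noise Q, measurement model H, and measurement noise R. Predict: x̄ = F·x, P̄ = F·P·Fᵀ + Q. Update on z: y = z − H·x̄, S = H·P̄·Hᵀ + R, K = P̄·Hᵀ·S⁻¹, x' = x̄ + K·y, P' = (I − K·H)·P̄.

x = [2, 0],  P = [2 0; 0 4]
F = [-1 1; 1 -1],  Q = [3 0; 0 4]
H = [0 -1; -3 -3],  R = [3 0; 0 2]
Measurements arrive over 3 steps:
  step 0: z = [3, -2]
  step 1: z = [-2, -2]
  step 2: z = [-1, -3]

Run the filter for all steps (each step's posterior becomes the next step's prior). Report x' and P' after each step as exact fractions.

step 0: x' = [1466/701, -1056/701], P' = [1620/701 -1494/701; -1494/701 1518/701]
step 1: x' = [-1114144/616201, 1501274/616201], P' = [1536900/616201 -1421694/616201; -1421694/616201 1438518/616201]
step 2: x' = [569204523/569860901, 6244904/569860901], P' = [1441660020/569860901 -1334316294/569860901; -1334316294/569860901 1349105118/569860901]

step 0: x̄ = F·x = [-2, 2]
step 0: P̄ = F·P·Fᵀ + Q = [9 -6; -6 10]
step 0: y = z − H·x̄ = [5, -2]
step 0: S = H·P̄·Hᵀ + R = [13 12; 12 65]
step 0: K = P̄·Hᵀ·S⁻¹ = [498/701 -189/701; -506/701 -36/701]
step 0: x' = x̄ + K·y = [1466/701, -1056/701]
step 0: P' = (I − K·H)·P̄ = [1620/701 -1494/701; -1494/701 1518/701]
step 1: x̄ = F·x = [-2522/701, 2522/701]
step 1: P̄ = F·P·Fᵀ + Q = [8229/701 -6126/701; -6126/701 8930/701]
step 1: y = z − H·x̄ = [1120/701, -2]
step 1: S = H·P̄·Hᵀ + R = [11033/701 12; 12 65]
step 1: K = P̄·Hᵀ·S⁻¹ = [473898/616201 -172809/616201; -479506/616201 -25236/616201]
step 1: x' = x̄ + K·y = [-1114144/616201, 1501274/616201]
step 1: P' = (I − K·H)·P̄ = [1536900/616201 -1421694/616201; -1421694/616201 1438518/616201]
step 2: x̄ = F·x = [2615418/616201, -2615418/616201]
step 2: P̄ = F·P·Fᵀ + Q = [7667409/616201 -5818806/616201; -5818806/616201 8283610/616201]
step 2: y = z − H·x̄ = [-3231619/616201, -3]
step 2: S = H·P̄·Hᵀ + R = [10132213/616201 12; 12 65]
step 2: K = P̄·Hᵀ·S⁻¹ = [444772098/569860901 -161015589/569860901; -449701706/569860901 -22183236/569860901]
step 2: x' = x̄ + K·y = [569204523/569860901, 6244904/569860901]
step 2: P' = (I − K·H)·P̄ = [1441660020/569860901 -1334316294/569860901; -1334316294/569860901 1349105118/569860901]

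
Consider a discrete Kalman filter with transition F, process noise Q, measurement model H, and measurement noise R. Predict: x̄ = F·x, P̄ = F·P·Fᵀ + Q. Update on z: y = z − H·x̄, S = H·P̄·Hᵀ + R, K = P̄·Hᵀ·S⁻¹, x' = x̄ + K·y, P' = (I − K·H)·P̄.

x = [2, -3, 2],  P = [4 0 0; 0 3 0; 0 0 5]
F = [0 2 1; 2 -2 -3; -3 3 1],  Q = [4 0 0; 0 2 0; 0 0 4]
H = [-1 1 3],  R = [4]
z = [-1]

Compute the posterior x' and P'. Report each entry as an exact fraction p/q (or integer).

x' = [-47/23, -17/7, -53/161]
P' = [903/46 -45/2 325/23; -45/2 843/14 -195/7; 325/23 -195/7 2344/161]

x̄ = F·x = [-4, 4, -13]
P̄ = F·P·Fᵀ + Q = [21 -27 23; -27 75 -57; 23 -57 72]
y = z − H·x̄ = [30]
S = H·P̄·Hᵀ + R = [322]
K = P̄·Hᵀ·S⁻¹ = [3/46; -3/14; 68/161]
x' = x̄ + K·y = [-47/23, -17/7, -53/161]
P' = (I − K·H)·P̄ = [903/46 -45/2 325/23; -45/2 843/14 -195/7; 325/23 -195/7 2344/161]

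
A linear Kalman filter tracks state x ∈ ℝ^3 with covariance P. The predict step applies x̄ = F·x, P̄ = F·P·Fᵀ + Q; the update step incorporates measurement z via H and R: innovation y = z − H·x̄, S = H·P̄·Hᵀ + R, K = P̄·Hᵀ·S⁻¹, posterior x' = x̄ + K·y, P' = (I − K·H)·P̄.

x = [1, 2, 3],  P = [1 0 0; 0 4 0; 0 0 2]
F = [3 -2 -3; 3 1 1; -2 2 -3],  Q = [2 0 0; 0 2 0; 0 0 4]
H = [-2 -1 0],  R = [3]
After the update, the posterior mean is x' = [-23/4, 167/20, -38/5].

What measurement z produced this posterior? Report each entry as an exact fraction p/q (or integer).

z = [3]

x̄ = F·x = [-10, 8, -7]
P̄ = F·P·Fᵀ + Q = [45 -5 -4; -5 17 -4; -4 -4 42]
S = H·P̄·Hᵀ + R = [180]
K = P̄·Hᵀ·S⁻¹ = [-17/36; -7/180; 1/15]
x' − x̄ = [17/4, 7/20, -3/5] = K·y
y = (KᵀK)⁻¹·Kᵀ·(x' − x̄) = [-9]
z = y + H·x̄ = [-9] + [12] = [3]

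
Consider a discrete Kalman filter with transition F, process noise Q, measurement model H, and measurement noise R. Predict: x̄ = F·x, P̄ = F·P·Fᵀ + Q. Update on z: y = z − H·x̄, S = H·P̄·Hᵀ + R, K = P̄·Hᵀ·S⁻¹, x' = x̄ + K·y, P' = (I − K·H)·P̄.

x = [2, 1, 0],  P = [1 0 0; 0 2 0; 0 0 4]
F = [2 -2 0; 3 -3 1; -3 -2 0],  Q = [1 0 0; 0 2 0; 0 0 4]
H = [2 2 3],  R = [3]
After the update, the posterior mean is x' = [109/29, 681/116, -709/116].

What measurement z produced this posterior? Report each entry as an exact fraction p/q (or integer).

x̄ = F·x = [2, 3, -8]
P̄ = F·P·Fᵀ + Q = [13 18 2; 18 33 3; 2 3 21]
S = H·P̄·Hᵀ + R = [580]
K = P̄·Hᵀ·S⁻¹ = [17/145; 111/580; 73/580]
x' − x̄ = [51/29, 333/116, 219/116] = K·y
y = (KᵀK)⁻¹·Kᵀ·(x' − x̄) = [15]
z = y + H·x̄ = [15] + [-14] = [1]

z = [1]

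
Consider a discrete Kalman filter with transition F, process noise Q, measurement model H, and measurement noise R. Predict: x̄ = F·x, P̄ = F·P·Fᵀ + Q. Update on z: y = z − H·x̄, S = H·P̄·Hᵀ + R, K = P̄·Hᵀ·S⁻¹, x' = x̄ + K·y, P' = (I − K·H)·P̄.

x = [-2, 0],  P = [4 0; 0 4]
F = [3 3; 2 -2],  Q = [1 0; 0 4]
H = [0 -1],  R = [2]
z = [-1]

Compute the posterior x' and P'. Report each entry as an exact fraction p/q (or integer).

x̄ = F·x = [-6, -4]
P̄ = F·P·Fᵀ + Q = [73 0; 0 36]
y = z − H·x̄ = [-5]
S = H·P̄·Hᵀ + R = [38]
K = P̄·Hᵀ·S⁻¹ = [0; -18/19]
x' = x̄ + K·y = [-6, 14/19]
P' = (I − K·H)·P̄ = [73 0; 0 36/19]

x' = [-6, 14/19]
P' = [73 0; 0 36/19]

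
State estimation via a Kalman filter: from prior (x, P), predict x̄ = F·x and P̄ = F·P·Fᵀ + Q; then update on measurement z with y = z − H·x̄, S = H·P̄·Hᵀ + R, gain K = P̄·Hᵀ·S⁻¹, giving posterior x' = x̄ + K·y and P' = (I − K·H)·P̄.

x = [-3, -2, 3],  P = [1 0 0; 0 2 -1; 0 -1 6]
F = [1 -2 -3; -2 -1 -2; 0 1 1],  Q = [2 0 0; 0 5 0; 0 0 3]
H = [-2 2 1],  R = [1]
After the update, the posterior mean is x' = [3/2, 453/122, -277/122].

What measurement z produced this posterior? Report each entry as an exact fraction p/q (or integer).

z = [2]

x̄ = F·x = [-8, 2, 1]
P̄ = F·P·Fᵀ + Q = [53 31 -17; 31 31 -11; -17 -11 9]
S = H·P̄·Hᵀ + R = [122]
K = P̄·Hᵀ·S⁻¹ = [-1/2; -11/122; 21/122]
x' − x̄ = [19/2, 209/122, -399/122] = K·y
y = (KᵀK)⁻¹·Kᵀ·(x' − x̄) = [-19]
z = y + H·x̄ = [-19] + [21] = [2]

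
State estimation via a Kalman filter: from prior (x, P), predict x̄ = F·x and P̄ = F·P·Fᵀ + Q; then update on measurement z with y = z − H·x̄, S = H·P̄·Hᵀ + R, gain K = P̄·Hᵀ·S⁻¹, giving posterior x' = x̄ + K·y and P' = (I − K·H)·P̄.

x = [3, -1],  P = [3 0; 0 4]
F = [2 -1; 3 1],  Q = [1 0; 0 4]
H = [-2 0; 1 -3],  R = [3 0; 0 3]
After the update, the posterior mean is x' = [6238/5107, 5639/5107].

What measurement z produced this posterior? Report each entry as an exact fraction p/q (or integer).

x̄ = F·x = [7, 8]
P̄ = F·P·Fᵀ + Q = [17 14; 14 35]
S = H·P̄·Hᵀ + R = [71 50; 50 251]
K = P̄·Hᵀ·S⁻¹ = [-2428/5107 -25/5107; -826/5107 -1687/5107]
x' − x̄ = [-29511/5107, -35217/5107] = K·y
y = (KᵀK)⁻¹·Kᵀ·(x' − x̄) = [12, 15]
z = y + H·x̄ = [12, 15] + [-14, -17] = [-2, -2]

z = [-2, -2]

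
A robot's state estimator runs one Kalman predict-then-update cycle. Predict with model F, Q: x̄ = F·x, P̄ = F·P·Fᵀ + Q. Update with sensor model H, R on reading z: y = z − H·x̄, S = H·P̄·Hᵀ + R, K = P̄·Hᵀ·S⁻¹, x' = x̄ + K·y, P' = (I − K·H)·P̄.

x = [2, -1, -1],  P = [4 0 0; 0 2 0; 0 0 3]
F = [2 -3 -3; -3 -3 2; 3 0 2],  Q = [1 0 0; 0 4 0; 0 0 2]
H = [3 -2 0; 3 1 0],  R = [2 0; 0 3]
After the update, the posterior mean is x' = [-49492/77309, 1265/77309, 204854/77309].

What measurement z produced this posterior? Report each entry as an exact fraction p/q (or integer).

z = [-2, -2]

x̄ = F·x = [10, -5, 4]
P̄ = F·P·Fᵀ + Q = [62 -24 6; -24 70 -24; 6 -24 50]
S = H·P̄·Hᵀ + R = [1128 490; 490 487]
K = P̄·Hᵀ·S⁻¹ = [17289/154618 17019/77309; -25566/77309 25406/77309; 17541/154618 -9777/77309]
x' − x̄ = [-822582/77309, 387810/77309, -104382/77309] = K·y
y = (KᵀK)⁻¹·Kᵀ·(x' − x̄) = [-42, -27]
z = y + H·x̄ = [-42, -27] + [40, 25] = [-2, -2]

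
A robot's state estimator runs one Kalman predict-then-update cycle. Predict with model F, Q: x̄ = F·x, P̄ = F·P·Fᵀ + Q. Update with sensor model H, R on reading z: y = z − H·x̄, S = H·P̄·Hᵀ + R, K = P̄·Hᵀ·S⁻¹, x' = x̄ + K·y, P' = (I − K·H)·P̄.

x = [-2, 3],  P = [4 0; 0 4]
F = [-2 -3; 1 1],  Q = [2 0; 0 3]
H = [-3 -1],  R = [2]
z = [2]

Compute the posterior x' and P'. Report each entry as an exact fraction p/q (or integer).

x̄ = F·x = [-5, 1]
P̄ = F·P·Fᵀ + Q = [54 -20; -20 11]
y = z − H·x̄ = [-12]
S = H·P̄·Hᵀ + R = [379]
K = P̄·Hᵀ·S⁻¹ = [-142/379; 49/379]
x' = x̄ + K·y = [-191/379, -209/379]
P' = (I − K·H)·P̄ = [302/379 -622/379; -622/379 1768/379]

x' = [-191/379, -209/379]
P' = [302/379 -622/379; -622/379 1768/379]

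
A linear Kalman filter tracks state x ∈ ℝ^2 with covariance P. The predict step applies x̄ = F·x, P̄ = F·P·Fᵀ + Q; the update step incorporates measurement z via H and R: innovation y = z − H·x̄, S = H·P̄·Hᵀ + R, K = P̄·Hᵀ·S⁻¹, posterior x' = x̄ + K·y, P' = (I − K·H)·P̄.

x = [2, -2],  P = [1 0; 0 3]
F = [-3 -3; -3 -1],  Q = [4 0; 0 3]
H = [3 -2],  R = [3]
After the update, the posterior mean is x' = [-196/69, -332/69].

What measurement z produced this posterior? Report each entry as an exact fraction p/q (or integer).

x̄ = F·x = [0, -4]
P̄ = F·P·Fᵀ + Q = [40 18; 18 15]
S = H·P̄·Hᵀ + R = [207]
K = P̄·Hᵀ·S⁻¹ = [28/69; 8/69]
x' − x̄ = [-196/69, -56/69] = K·y
y = (KᵀK)⁻¹·Kᵀ·(x' − x̄) = [-7]
z = y + H·x̄ = [-7] + [8] = [1]

z = [1]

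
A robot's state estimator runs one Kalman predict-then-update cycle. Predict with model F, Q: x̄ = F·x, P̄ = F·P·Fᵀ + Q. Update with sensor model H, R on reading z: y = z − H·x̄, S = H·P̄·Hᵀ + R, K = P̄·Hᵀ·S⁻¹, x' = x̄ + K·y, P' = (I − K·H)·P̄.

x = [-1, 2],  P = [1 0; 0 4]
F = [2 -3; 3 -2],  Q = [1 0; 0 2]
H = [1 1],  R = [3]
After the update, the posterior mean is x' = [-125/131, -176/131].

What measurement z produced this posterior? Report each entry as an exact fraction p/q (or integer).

x̄ = F·x = [-8, -7]
P̄ = F·P·Fᵀ + Q = [41 30; 30 27]
S = H·P̄·Hᵀ + R = [131]
K = P̄·Hᵀ·S⁻¹ = [71/131; 57/131]
x' − x̄ = [923/131, 741/131] = K·y
y = (KᵀK)⁻¹·Kᵀ·(x' − x̄) = [13]
z = y + H·x̄ = [13] + [-15] = [-2]

z = [-2]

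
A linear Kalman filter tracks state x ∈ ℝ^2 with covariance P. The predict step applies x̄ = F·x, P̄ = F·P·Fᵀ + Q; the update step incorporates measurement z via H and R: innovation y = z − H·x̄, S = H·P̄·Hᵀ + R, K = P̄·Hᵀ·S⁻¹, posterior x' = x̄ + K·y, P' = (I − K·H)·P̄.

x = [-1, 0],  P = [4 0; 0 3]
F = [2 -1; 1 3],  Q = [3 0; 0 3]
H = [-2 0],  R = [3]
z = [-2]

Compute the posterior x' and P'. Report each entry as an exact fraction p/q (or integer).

x̄ = F·x = [-2, -1]
P̄ = F·P·Fᵀ + Q = [22 -1; -1 34]
y = z − H·x̄ = [-6]
S = H·P̄·Hᵀ + R = [91]
K = P̄·Hᵀ·S⁻¹ = [-44/91; 2/91]
x' = x̄ + K·y = [82/91, -103/91]
P' = (I − K·H)·P̄ = [66/91 -3/91; -3/91 3090/91]

x' = [82/91, -103/91]
P' = [66/91 -3/91; -3/91 3090/91]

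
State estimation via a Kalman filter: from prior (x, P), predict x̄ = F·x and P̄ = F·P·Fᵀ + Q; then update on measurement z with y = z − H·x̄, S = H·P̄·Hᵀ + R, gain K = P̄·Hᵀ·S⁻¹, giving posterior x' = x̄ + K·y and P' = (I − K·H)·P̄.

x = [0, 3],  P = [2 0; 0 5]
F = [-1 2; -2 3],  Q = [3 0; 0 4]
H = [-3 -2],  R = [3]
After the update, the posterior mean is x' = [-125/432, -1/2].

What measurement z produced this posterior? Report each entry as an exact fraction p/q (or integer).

z = [2]

x̄ = F·x = [6, 9]
P̄ = F·P·Fᵀ + Q = [25 34; 34 57]
S = H·P̄·Hᵀ + R = [864]
K = P̄·Hᵀ·S⁻¹ = [-143/864; -1/4]
x' − x̄ = [-2717/432, -19/2] = K·y
y = (KᵀK)⁻¹·Kᵀ·(x' − x̄) = [38]
z = y + H·x̄ = [38] + [-36] = [2]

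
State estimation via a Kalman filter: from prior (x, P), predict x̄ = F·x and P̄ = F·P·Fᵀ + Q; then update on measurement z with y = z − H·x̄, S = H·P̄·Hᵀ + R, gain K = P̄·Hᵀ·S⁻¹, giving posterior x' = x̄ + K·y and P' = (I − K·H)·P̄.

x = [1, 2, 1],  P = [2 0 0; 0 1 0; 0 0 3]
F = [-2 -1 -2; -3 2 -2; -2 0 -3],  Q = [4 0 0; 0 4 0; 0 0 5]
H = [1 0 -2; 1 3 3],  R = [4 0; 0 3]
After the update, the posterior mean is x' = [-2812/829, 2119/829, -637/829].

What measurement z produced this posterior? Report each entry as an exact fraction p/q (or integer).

x̄ = F·x = [-6, -1, -5]
P̄ = F·P·Fᵀ + Q = [25 22 26; 22 38 30; 26 30 40]
S = H·P̄·Hᵀ + R = [85 -303; -303 1558]
K = P̄·Hᵀ·S⁻¹ = [9141/40621 6184/40621; 9274/40621 7696/40621; -12624/40621 3698/40621]
x' − x̄ = [2162/829, 2948/829, 3508/829] = K·y
y = (KᵀK)⁻¹·Kᵀ·(x' − x̄) = [-6, 26]
z = y + H·x̄ = [-6, 26] + [4, -24] = [-2, 2]

z = [-2, 2]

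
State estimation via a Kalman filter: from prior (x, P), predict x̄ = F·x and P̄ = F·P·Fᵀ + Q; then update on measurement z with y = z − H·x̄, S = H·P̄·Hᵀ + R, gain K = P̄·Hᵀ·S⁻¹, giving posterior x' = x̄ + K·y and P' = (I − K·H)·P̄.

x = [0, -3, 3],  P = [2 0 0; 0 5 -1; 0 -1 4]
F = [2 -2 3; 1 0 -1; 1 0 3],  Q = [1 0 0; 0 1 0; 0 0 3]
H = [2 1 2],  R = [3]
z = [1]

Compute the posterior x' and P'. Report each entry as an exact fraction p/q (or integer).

x' = [53/35, -39/35, -13/35]
P' = [1797/385 4/35 -1642/385; 4/35 391/70 -104/35; -1642/385 -104/35 2337/385]

x̄ = F·x = [15, -3, 9]
P̄ = F·P·Fᵀ + Q = [77 -10 46; -10 7 -10; 46 -10 41]
y = z − H·x̄ = [-44]
S = H·P̄·Hᵀ + R = [770]
K = P̄·Hᵀ·S⁻¹ = [118/385; -3/70; 82/385]
x' = x̄ + K·y = [53/35, -39/35, -13/35]
P' = (I − K·H)·P̄ = [1797/385 4/35 -1642/385; 4/35 391/70 -104/35; -1642/385 -104/35 2337/385]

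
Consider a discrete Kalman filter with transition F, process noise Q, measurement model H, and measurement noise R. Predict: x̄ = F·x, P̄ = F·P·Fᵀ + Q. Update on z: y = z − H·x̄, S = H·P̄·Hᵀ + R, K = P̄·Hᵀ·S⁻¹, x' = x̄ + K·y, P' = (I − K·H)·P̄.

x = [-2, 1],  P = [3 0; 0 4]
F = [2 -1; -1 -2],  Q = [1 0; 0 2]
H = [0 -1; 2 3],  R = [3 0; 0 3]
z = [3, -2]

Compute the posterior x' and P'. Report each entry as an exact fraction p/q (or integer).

x' = [1309/2327, -2817/2327]
P' = [10743/2327 -6336/2327; -6336/2327 4425/2327]

x̄ = F·x = [-5, 0]
P̄ = F·P·Fᵀ + Q = [17 2; 2 21]
y = z − H·x̄ = [3, 8]
S = H·P̄·Hᵀ + R = [24 -67; -67 284]
K = P̄·Hᵀ·S⁻¹ = [2112/2327 826/2327; -1475/2327 201/2327]
x' = x̄ + K·y = [1309/2327, -2817/2327]
P' = (I − K·H)·P̄ = [10743/2327 -6336/2327; -6336/2327 4425/2327]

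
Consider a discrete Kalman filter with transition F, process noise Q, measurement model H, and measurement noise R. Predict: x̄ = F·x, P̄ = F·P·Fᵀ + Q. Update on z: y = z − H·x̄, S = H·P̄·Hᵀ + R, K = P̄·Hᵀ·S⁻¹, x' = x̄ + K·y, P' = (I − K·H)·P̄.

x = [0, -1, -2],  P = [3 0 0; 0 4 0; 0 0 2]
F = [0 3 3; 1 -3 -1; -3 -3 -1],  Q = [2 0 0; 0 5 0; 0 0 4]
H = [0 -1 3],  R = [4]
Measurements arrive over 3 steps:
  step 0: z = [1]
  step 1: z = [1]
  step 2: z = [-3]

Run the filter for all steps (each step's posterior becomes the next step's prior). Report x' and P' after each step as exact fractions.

step 0: x' = [-531/71, 2116/497, 883/497], P' = [2968/71 -2490/71 -846/71; -2490/71 21181/497 7115/497; -846/71 7115/497 2609/497]
step 1: x' = [2336051/238399, -947699/102171, -277612/102171], P' = [152768474/238399 -21652012/34057 -7208900/34057; -21652012/34057 65244784/102171 21709388/102171; -7208900/34057 21709388/102171 7268788/102171]
step 2: x' = [4518325041/5536568641, 829017943/5536568641, -5292557344/5536568641], P' = [6063640775126/5536568641 -6042530366604/5536568641 -2006164701540/5536568641; -6042530366604/5536568641 6065078493394/5536568641 2012940637738/5536568641; -2006164701540/5536568641 2012940637738/5536568641 670522240494/5536568641]

step 0: x̄ = F·x = [-9, 5, 5]
step 0: P̄ = F·P·Fᵀ + Q = [56 -42 -42; -42 46 29; -42 29 69]
step 0: y = z − H·x̄ = [-9]
step 0: S = H·P̄·Hᵀ + R = [497]
step 0: K = P̄·Hᵀ·S⁻¹ = [-12/71; 41/497; 178/497]
step 0: x' = x̄ + K·y = [-531/71, 2116/497, 883/497]
step 0: P' = (I − K·H)·P̄ = [2968/71 -2490/71 -846/71; -2490/71 21181/497 7115/497; -846/71 7115/497 2609/497]
step 1: x̄ = F·x = [8997/497, -1564/71, 560/71]
step 1: P̄ = F·P·Fᵀ + Q = [343174/497 -50556/71 -10524/71; -50556/71 53659/71 8168/71; -10524/71 8168/71 10804/71]
step 1: y = z − H·x̄ = [-3173/71]
step 1: S = H·P̄·Hᵀ + R = [102171/71]
step 1: K = P̄·Hᵀ·S⁻¹ = [6328/34057; -29155/102171; 24244/102171]
step 1: x' = x̄ + K·y = [2336051/238399, -947699/102171, -277612/102171]
step 1: P' = (I − K·H)·P̄ = [152768474/238399 -21652012/34057 -7208900/34057; -21652012/34057 65244784/102171 21709388/102171; -7208900/34057 21709388/102171 7268788/102171]
step 2: x̄ = F·x = [-1225311/34057, 28853116/715197, 820504/715197]
step 2: P̄ = F·P·Fᵀ + Q = [347865158/34057 -376423428/34057 -30092484/34057; -376423428/34057 8565905923/715197 667253626/715197; -30092484/34057 667253626/715197 107924854/715197]
step 2: y = z − H·x̄ = [24246013/715197]
step 2: S = H·P̄·Hᵀ + R = [5536568641/715197]
step 2: K = P̄·Hᵀ·S⁻¹ = [6009065496/5536568641; -6564145045/5536568641; -343479064/5536568641]
step 2: x' = x̄ + K·y = [4518325041/5536568641, 829017943/5536568641, -5292557344/5536568641]
step 2: P' = (I − K·H)·P̄ = [6063640775126/5536568641 -6042530366604/5536568641 -2006164701540/5536568641; -6042530366604/5536568641 6065078493394/5536568641 2012940637738/5536568641; -2006164701540/5536568641 2012940637738/5536568641 670522240494/5536568641]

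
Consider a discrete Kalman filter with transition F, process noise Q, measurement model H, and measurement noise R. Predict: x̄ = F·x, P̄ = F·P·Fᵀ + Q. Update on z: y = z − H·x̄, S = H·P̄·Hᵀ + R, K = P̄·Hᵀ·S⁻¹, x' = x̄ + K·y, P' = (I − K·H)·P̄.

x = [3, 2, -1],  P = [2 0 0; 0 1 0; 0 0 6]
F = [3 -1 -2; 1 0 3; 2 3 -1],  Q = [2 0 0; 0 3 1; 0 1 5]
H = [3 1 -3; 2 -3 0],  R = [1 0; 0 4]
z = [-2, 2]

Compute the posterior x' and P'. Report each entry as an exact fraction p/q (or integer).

x' = [130789/16745, 1134584/251175, 2511383/251175]
P' = [35133/3349 113542/16745 212749/16745; 113542/16745 1210952/251175 2099174/251175; 212749/16745 2099174/251175 3904763/251175]

x̄ = F·x = [9, 0, 13]
P̄ = F·P·Fᵀ + Q = [45 -30 21; -30 59 -13; 21 -13 28]
y = z − H·x̄ = [10, -16]
S = H·P̄·Hᵀ + R = [237 60; 60 1075]
K = P̄·Hᵀ·S⁻¹ = [458/3349 2676/16745; 4564/50235 -18883/83725; -8282/50235 7079/83725]
x' = x̄ + K·y = [130789/16745, 1134584/251175, 2511383/251175]
P' = (I − K·H)·P̄ = [35133/3349 113542/16745 212749/16745; 113542/16745 1210952/251175 2099174/251175; 212749/16745 2099174/251175 3904763/251175]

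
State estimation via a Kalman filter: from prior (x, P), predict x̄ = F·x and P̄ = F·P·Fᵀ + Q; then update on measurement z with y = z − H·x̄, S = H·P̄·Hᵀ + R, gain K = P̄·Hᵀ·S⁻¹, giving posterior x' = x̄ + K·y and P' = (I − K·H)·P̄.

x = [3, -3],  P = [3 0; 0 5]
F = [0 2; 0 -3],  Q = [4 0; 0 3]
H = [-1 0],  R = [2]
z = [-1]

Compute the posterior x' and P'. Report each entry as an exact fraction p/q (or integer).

x̄ = F·x = [-6, 9]
P̄ = F·P·Fᵀ + Q = [24 -30; -30 48]
y = z − H·x̄ = [-7]
S = H·P̄·Hᵀ + R = [26]
K = P̄·Hᵀ·S⁻¹ = [-12/13; 15/13]
x' = x̄ + K·y = [6/13, 12/13]
P' = (I − K·H)·P̄ = [24/13 -30/13; -30/13 174/13]

x' = [6/13, 12/13]
P' = [24/13 -30/13; -30/13 174/13]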